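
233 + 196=429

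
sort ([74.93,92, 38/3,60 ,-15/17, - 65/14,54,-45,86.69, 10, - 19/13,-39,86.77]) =[ - 45, -39, - 65/14, - 19/13, - 15/17,10, 38/3,54,60, 74.93,86.69, 86.77,92]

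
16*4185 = 66960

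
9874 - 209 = 9665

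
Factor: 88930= 2^1*5^1*8893^1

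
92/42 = 2 + 4/21 = 2.19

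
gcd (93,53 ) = 1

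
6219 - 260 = 5959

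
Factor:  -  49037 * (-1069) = 1069^1 * 49037^1=52420553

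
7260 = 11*660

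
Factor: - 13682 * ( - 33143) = 453462526 = 2^1 * 11^1*23^1 * 131^1*6841^1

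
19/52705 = 19/52705=0.00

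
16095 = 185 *87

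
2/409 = 2/409= 0.00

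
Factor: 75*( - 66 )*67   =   - 331650 = - 2^1*3^2*5^2 * 11^1 * 67^1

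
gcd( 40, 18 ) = 2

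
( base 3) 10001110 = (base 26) 37g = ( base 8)4262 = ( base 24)3KI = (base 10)2226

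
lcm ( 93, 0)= 0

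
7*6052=42364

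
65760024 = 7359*8936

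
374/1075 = 374/1075 =0.35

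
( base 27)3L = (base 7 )204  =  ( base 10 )102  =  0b1100110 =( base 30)3C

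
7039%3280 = 479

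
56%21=14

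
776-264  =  512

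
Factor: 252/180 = 5^( - 1 )*7^1 = 7/5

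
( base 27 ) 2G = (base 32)26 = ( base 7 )130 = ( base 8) 106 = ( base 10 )70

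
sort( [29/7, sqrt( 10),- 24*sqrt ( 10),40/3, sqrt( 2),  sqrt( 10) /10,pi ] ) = [ - 24*sqrt( 10),sqrt( 10 )/10,sqrt( 2),  pi , sqrt(10 ),29/7, 40/3]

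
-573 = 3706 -4279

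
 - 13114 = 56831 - 69945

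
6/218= 3/109 = 0.03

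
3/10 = 3/10 = 0.30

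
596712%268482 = 59748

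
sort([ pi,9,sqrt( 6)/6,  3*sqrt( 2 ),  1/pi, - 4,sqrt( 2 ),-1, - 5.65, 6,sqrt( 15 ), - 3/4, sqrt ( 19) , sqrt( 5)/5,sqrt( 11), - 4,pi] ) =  [ - 5.65,-4, - 4, - 1,- 3/4,1/pi,sqrt( 6 ) /6, sqrt( 5)/5 , sqrt (2 ),pi,pi, sqrt( 11 ),sqrt( 15), 3*sqrt(2 ), sqrt( 19), 6,9 ]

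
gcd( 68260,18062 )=2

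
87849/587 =87849/587 = 149.66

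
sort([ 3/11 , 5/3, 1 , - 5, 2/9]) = [ - 5, 2/9,3/11, 1, 5/3]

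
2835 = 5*567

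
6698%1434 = 962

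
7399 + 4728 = 12127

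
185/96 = 1+89/96 =1.93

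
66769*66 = 4406754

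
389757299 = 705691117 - 315933818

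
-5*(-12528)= 62640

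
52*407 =21164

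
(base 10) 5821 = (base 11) 4412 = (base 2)1011010111101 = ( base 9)7877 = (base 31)61O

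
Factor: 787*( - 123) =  - 96801= - 3^1*41^1*787^1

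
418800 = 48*8725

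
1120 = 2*560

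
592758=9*65862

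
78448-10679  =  67769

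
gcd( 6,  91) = 1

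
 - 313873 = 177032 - 490905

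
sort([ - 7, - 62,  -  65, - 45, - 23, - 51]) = [ - 65, - 62, -51,- 45, - 23, - 7] 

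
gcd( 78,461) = 1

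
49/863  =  49/863 = 0.06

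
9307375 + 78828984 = 88136359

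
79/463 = 79/463 = 0.17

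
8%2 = 0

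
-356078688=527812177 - 883890865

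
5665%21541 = 5665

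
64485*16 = 1031760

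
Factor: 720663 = 3^1*229^1*1049^1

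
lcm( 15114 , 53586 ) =589446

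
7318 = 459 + 6859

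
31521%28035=3486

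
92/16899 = 92/16899=0.01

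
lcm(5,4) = 20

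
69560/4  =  17390 = 17390.00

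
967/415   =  967/415 = 2.33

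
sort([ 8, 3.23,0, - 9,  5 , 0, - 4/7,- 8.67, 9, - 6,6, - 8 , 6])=[ - 9 , - 8.67, - 8, - 6, - 4/7,  0,0 , 3.23,5,6,6,8,9]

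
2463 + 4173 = 6636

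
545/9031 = 545/9031 = 0.06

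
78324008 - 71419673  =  6904335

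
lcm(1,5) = 5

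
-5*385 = - 1925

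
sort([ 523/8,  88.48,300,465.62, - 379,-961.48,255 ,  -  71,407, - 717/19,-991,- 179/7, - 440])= [ - 991, - 961.48 , - 440, - 379, - 71, - 717/19, - 179/7,523/8,88.48,255, 300,407, 465.62]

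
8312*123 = 1022376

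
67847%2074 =1479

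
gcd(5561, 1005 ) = 67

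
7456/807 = 7456/807=9.24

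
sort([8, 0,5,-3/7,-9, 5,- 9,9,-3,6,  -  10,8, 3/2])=[ - 10,  -  9, -9, - 3, - 3/7 , 0,3/2, 5,5, 6,8,8 , 9] 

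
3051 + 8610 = 11661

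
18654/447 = 41 + 109/149 = 41.73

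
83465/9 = 83465/9 = 9273.89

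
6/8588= 3/4294  =  0.00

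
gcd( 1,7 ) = 1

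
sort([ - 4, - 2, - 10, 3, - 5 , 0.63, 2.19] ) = [ - 10,- 5, - 4, - 2 , 0.63,2.19,3 ]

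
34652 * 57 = 1975164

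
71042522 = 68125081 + 2917441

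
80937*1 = 80937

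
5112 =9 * 568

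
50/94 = 25/47 = 0.53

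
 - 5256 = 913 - 6169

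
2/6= 1/3 = 0.33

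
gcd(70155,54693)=9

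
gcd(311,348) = 1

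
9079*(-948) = - 8606892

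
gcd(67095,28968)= 213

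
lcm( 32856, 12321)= 98568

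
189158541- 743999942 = - 554841401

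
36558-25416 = 11142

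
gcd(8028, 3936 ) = 12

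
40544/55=40544/55 = 737.16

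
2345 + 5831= 8176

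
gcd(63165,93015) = 15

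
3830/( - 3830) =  - 1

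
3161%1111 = 939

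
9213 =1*9213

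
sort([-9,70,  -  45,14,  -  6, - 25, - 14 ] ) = [ - 45,- 25, - 14,  -  9, - 6,  14,70 ]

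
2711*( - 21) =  - 56931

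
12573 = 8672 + 3901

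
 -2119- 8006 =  - 10125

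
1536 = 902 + 634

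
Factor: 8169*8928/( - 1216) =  - 2279151/38 =- 2^( - 1)*3^3 * 7^1*19^(  -  1)*31^1* 389^1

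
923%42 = 41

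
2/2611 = 2/2611=0.00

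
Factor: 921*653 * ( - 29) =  - 3^1*29^1*307^1*653^1  =  -  17440977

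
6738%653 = 208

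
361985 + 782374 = 1144359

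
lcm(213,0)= 0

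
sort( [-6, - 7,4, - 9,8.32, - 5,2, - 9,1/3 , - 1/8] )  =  [ - 9, - 9, - 7,-6, - 5, - 1/8, 1/3,2,4,8.32]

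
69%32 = 5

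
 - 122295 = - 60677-61618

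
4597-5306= - 709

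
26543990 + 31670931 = 58214921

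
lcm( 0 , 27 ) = 0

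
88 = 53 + 35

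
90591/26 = 3484+ 7/26 = 3484.27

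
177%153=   24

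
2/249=2/249 = 0.01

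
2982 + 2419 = 5401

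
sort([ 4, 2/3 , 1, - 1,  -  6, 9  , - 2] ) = [ - 6, - 2, - 1, 2/3,  1,4, 9] 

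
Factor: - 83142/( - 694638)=7^( - 1 )*31^1*37^( - 1)=31/259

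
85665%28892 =27881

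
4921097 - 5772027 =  - 850930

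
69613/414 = 69613/414 =168.15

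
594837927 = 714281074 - 119443147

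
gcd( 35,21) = 7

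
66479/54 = 1231 + 5/54 = 1231.09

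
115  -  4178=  - 4063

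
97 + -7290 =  - 7193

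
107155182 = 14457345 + 92697837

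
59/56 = 1  +  3/56 = 1.05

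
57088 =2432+54656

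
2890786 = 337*8578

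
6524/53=6524/53 = 123.09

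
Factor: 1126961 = 11^1*102451^1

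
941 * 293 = 275713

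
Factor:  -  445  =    -  5^1*89^1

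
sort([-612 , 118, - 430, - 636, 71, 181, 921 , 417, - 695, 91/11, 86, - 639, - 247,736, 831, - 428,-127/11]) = [ - 695, - 639, - 636, - 612 ,  -  430, - 428,-247,-127/11, 91/11,71, 86, 118,181, 417, 736, 831 , 921]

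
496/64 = 7  +  3/4  =  7.75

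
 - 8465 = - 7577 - 888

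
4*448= 1792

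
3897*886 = 3452742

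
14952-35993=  - 21041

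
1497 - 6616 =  -5119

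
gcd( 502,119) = 1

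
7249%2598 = 2053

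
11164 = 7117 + 4047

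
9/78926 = 9/78926 = 0.00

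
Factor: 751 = 751^1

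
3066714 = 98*31293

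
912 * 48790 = 44496480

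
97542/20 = 48771/10 = 4877.10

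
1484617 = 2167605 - 682988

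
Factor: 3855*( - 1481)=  - 5709255 = - 3^1*5^1*257^1*1481^1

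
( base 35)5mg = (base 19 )102e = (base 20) h5b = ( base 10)6911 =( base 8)15377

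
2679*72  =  192888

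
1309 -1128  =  181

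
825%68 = 9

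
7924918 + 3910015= 11834933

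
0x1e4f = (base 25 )ca9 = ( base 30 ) 8IJ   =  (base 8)17117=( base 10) 7759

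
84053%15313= 7488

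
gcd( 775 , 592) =1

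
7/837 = 7/837 =0.01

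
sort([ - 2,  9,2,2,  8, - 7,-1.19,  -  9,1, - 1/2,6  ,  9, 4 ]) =[ -9, - 7, - 2, - 1.19,-1/2,1,2,2,4,  6 , 8, 9,9]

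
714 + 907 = 1621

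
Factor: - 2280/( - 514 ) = 2^2*3^1 * 5^1*19^1 *257^ (-1 ) = 1140/257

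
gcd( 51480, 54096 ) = 24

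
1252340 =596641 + 655699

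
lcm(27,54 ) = 54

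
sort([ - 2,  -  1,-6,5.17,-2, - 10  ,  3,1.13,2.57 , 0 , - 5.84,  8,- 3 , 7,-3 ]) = [ - 10, - 6, - 5.84,-3, - 3,-2,  -  2,-1,0 , 1.13, 2.57, 3,  5.17 , 7,8] 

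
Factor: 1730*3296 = 2^6*5^1*103^1*173^1= 5702080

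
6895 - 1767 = 5128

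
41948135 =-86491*(-485 ) 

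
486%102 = 78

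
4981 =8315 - 3334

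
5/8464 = 5/8464 = 0.00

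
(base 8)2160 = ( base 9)1502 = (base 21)2C2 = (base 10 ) 1136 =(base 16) 470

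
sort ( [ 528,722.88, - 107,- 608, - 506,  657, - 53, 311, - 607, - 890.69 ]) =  [ - 890.69,-608, - 607, - 506, - 107, - 53,311,528,657,722.88] 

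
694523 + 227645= 922168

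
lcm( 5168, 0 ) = 0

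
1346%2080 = 1346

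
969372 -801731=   167641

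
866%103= 42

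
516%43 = 0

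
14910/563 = 14910/563 = 26.48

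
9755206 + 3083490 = 12838696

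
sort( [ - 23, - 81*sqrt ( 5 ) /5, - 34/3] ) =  [ - 81*sqrt(5) /5,  -  23, - 34/3] 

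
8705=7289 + 1416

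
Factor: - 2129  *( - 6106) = 2^1*43^1*71^1*2129^1 = 12999674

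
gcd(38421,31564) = 1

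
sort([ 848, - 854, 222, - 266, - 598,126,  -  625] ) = [-854, - 625 , - 598, - 266,126,222,848] 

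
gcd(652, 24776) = 652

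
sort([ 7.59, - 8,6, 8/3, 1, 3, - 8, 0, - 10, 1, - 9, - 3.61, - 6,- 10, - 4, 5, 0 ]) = [ - 10, - 10, - 9, - 8,- 8, - 6, - 4, - 3.61, 0,  0 , 1, 1, 8/3 , 3,5,  6 , 7.59]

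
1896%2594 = 1896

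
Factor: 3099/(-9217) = -3^1*13^(-1)*709^( - 1) * 1033^1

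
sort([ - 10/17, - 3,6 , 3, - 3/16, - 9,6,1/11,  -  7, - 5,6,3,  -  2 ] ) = [- 9  ,  -  7, - 5, - 3, - 2, - 10/17,  -  3/16,1/11,3,3, 6,6,6]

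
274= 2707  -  2433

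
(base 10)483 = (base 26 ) IF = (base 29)gj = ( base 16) 1e3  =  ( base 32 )f3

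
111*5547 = 615717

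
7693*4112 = 31633616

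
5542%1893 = 1756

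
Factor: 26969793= 3^1*2593^1*3467^1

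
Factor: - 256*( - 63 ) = 16128 = 2^8*3^2 * 7^1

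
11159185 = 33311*335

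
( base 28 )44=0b1110100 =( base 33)3H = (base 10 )116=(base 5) 431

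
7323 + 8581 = 15904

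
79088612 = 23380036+55708576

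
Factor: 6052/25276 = 17^1*71^(-1)= 17/71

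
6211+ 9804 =16015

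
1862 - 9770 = - 7908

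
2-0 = 2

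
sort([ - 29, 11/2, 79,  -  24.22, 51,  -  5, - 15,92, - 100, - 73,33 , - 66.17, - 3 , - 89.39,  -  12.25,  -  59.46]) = [ - 100,- 89.39,  -  73, - 66.17, -59.46,-29, - 24.22, - 15, - 12.25 ,  -  5, - 3, 11/2,33, 51, 79,  92] 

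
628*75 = 47100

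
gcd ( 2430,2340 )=90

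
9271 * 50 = 463550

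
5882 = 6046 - 164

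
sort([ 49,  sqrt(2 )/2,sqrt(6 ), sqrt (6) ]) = [ sqrt( 2 ) /2,  sqrt(6 ),  sqrt( 6 ),49 ]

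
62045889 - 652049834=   -  590003945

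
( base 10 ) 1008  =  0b1111110000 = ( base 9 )1340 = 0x3f0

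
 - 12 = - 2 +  - 10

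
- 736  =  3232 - 3968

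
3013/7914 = 3013/7914=0.38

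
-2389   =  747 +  - 3136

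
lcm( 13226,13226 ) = 13226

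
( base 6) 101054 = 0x1F5A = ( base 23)F3M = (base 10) 8026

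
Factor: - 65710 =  - 2^1 *5^1*6571^1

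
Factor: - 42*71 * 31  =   - 2^1*3^1*7^1*31^1*71^1 = -92442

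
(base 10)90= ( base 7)156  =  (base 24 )3i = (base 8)132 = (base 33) 2o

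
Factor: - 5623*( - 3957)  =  22250211=3^1*1319^1*5623^1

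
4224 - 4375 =  -  151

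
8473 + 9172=17645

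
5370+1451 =6821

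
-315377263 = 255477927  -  570855190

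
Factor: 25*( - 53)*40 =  - 2^3 * 5^3*53^1 =- 53000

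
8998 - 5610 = 3388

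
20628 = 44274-23646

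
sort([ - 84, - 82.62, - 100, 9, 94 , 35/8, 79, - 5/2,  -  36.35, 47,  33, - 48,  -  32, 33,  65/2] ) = [-100, - 84, - 82.62,  -  48, - 36.35,-32,-5/2 , 35/8, 9, 65/2, 33, 33,47,79, 94]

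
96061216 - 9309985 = 86751231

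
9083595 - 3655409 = 5428186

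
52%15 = 7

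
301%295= 6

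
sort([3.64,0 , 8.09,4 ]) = [ 0,3.64, 4,8.09 ] 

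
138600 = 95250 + 43350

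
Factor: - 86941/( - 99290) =2^( - 1)*5^( - 1) * 227^1*383^1*9929^ ( - 1)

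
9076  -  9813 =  - 737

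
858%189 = 102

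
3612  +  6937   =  10549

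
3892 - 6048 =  - 2156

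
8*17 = 136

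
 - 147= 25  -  172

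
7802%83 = 0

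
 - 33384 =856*( - 39)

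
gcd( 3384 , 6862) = 94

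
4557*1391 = 6338787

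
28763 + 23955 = 52718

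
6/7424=3/3712  =  0.00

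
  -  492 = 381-873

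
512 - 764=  - 252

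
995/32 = 995/32=31.09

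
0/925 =0=   0.00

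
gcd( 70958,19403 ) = 1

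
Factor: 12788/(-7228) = -13^( - 1 )*23^1 = -23/13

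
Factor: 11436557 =11^2*47^1*2011^1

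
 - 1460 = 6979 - 8439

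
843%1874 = 843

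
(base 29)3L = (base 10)108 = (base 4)1230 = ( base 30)3i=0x6C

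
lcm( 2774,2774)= 2774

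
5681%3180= 2501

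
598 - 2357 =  - 1759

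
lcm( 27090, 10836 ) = 54180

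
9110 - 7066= 2044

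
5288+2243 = 7531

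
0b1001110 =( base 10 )78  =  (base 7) 141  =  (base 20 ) 3I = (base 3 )2220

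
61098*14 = 855372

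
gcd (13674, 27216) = 6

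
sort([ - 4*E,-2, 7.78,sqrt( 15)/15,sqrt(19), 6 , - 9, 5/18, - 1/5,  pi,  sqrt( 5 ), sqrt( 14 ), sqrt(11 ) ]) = [  -  4*E, - 9, - 2, - 1/5, sqrt ( 15 )/15,  5/18,sqrt ( 5),  pi , sqrt( 11 ),sqrt ( 14), sqrt(19) , 6, 7.78 ]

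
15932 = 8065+7867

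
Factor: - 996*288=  - 286848 = - 2^7*3^3*83^1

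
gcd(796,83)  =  1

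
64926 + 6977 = 71903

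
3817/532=3817/532 = 7.17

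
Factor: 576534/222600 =259/100= 2^( - 2)*5^ ( - 2)*7^1*37^1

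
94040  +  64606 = 158646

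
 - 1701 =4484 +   -  6185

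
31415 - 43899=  - 12484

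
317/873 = 317/873 = 0.36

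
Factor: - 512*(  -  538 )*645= 177669120 = 2^10*3^1*5^1 * 43^1*269^1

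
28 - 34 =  - 6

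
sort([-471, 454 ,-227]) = [ - 471,-227,454] 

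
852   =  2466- 1614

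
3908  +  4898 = 8806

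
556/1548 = 139/387= 0.36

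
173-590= - 417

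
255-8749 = -8494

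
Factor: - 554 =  - 2^1*277^1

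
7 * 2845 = 19915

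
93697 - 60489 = 33208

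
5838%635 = 123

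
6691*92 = 615572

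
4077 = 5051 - 974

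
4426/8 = 553 + 1/4= 553.25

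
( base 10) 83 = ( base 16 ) 53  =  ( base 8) 123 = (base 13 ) 65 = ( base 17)4F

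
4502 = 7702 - 3200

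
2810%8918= 2810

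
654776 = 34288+620488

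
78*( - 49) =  - 3822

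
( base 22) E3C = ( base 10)6854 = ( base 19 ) IIE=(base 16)1AC6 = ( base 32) 6M6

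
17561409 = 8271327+9290082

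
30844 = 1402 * 22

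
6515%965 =725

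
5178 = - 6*(-863)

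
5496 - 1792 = 3704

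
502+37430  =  37932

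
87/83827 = 87/83827=   0.00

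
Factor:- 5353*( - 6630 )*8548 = 303371853720 = 2^3*3^1*5^1*13^1*17^1 *53^1*101^1*2137^1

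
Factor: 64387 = 31^2* 67^1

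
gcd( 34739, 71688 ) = 1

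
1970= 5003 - 3033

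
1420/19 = 1420/19 = 74.74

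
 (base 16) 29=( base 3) 1112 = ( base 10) 41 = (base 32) 19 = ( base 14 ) 2d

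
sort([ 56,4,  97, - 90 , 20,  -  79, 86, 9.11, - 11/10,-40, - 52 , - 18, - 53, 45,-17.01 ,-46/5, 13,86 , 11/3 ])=[ - 90 , - 79, - 53, - 52, - 40, - 18, - 17.01, - 46/5, - 11/10,11/3,4, 9.11 , 13,20, 45, 56,86, 86, 97 ]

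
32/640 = 1/20 = 0.05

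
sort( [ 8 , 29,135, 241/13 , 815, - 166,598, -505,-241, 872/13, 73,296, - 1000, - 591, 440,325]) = [ - 1000, - 591,-505,-241 , - 166, 8,241/13, 29,872/13, 73 , 135, 296,325 , 440 , 598,815]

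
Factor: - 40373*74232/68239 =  - 2996968536/68239 = - 2^3*3^2*47^1 * 859^1*1031^1*68239^(- 1)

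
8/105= 8/105 = 0.08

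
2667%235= 82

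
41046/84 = 6841/14 = 488.64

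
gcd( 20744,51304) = 8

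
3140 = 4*785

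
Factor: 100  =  2^2 * 5^2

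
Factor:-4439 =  - 23^1*193^1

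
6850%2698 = 1454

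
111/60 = 37/20 = 1.85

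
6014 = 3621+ 2393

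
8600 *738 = 6346800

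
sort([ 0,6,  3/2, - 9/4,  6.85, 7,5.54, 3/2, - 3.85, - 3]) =[ - 3.85 , - 3, - 9/4,0,3/2,3/2,5.54, 6,6.85,7]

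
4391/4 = 1097 + 3/4  =  1097.75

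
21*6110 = 128310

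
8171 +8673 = 16844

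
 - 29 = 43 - 72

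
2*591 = 1182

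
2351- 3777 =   -  1426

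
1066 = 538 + 528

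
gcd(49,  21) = 7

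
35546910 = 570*62363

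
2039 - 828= 1211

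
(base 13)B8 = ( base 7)304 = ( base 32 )4n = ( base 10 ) 151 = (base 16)97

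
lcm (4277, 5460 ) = 256620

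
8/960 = 1/120 =0.01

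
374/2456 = 187/1228 = 0.15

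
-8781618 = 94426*( - 93 )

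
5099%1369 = 992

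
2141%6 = 5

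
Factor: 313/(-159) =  - 3^(-1)* 53^( - 1)*313^1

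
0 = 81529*0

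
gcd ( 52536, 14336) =8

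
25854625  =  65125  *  397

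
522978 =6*87163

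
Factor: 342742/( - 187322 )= -419/229 = - 229^ ( - 1 )*419^1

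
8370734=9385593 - 1014859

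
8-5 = 3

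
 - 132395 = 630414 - 762809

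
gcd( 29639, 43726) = 1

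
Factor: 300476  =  2^2* 11^1*6829^1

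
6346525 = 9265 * 685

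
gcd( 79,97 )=1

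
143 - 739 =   -  596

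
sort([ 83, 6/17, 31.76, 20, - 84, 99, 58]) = [ - 84, 6/17, 20, 31.76,  58,  83, 99 ] 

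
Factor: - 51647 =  - 51647^1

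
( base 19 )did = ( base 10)5048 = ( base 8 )11670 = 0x13b8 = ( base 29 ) 602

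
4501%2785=1716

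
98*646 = 63308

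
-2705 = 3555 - 6260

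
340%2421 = 340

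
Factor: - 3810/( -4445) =6/7 =2^1*3^1 * 7^( - 1 )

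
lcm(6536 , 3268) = 6536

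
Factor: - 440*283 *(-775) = 96503000= 2^3*5^3*11^1*31^1*283^1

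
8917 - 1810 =7107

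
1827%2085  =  1827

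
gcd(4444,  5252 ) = 404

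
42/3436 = 21/1718 = 0.01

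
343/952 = 49/136 = 0.36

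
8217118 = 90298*91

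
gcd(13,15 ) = 1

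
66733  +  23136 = 89869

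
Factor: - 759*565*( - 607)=3^1*5^1 * 11^1*23^1*113^1*607^1= 260302845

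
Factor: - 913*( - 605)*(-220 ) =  - 2^2*5^2*11^4*83^1 = - 121520300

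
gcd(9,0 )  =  9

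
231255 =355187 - 123932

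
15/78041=15/78041  =  0.00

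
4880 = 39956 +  - 35076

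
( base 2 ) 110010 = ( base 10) 50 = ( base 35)1f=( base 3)1212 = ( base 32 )1I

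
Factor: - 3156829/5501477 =-13^1*31^(-1 )*139^1*1747^1 * 177467^(  -  1 )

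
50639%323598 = 50639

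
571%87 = 49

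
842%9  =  5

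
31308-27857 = 3451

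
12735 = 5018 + 7717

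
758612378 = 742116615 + 16495763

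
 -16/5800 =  - 1 + 723/725 = -0.00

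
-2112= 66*(-32)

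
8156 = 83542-75386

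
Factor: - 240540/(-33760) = 57/8 = 2^( - 3 )*3^1*19^1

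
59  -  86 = -27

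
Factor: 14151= 3^1*53^1*89^1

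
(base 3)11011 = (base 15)77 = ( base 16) 70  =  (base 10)112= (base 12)94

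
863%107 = 7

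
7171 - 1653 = 5518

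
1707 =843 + 864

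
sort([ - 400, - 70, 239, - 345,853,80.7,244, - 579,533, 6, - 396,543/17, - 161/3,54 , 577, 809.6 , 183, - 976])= [ - 976,  -  579, - 400, - 396, - 345,  -  70, - 161/3, 6,543/17,54,80.7,183,  239,244,533,577,809.6,853]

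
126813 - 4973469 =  - 4846656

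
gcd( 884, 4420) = 884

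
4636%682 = 544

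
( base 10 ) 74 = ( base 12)62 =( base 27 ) 2k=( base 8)112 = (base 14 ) 54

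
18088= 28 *646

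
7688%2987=1714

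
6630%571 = 349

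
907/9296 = 907/9296 = 0.10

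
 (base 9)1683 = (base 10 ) 1290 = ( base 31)1AJ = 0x50a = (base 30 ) 1d0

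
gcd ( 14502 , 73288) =2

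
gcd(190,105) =5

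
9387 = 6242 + 3145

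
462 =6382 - 5920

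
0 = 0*430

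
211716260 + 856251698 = 1067967958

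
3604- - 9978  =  13582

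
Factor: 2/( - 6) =- 3^( - 1)=- 1/3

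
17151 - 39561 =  - 22410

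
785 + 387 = 1172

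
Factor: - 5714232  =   - 2^3 * 3^1*238093^1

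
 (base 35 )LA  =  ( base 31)o1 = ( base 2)1011101001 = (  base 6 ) 3241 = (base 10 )745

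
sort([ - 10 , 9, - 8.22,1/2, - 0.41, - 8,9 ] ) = [  -  10, - 8.22, - 8, - 0.41,1/2  ,  9,9]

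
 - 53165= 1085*( - 49)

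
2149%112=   21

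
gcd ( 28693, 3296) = 1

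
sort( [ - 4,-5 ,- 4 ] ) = [ - 5,  -  4,  -  4 ]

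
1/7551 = 1/7551 = 0.00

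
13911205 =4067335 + 9843870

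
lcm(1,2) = 2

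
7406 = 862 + 6544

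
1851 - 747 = 1104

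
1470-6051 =-4581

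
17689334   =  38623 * 458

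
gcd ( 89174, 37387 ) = 1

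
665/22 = 30+5/22 = 30.23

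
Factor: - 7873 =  - 7873^1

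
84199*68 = 5725532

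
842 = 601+241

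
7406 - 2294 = 5112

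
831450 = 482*1725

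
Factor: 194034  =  2^1*3^1*73^1*443^1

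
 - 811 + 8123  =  7312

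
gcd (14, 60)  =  2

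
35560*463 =16464280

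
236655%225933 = 10722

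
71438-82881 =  -11443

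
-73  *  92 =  - 6716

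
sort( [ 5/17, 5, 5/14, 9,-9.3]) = [ - 9.3, 5/17, 5/14, 5, 9]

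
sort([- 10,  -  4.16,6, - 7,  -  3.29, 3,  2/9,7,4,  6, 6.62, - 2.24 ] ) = [  -  10, - 7, - 4.16, - 3.29, - 2.24,2/9 , 3 , 4, 6,  6, 6.62,7]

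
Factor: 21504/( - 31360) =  - 2^3*3^1 *5^( - 1)*7^ ( - 1) = - 24/35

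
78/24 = 3+ 1/4 = 3.25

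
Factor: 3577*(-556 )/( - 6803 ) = 1988812/6803  =  2^2*7^2*73^1*139^1 * 6803^ ( - 1 )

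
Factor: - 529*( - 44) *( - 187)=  - 2^2 * 11^2 * 17^1 * 23^2   =  - 4352612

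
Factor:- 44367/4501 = -3^1*7^( - 1)*23^1  =  - 69/7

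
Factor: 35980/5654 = 70/11 = 2^1*5^1*7^1  *  11^( - 1) 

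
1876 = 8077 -6201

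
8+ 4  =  12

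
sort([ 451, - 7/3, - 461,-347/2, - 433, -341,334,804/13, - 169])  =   [ - 461, - 433, - 341, - 347/2, - 169, - 7/3,804/13,334,451]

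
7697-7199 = 498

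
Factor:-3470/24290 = - 7^(  -  1) = - 1/7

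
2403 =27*89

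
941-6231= - 5290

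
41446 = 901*46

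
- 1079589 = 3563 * (  -  303 ) 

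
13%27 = 13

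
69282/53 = 1307 + 11/53 =1307.21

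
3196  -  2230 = 966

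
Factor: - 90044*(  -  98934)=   2^3*3^1*  11^1*1499^1*22511^1 = 8908413096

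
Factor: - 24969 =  - 3^1*7^1 *29^1*41^1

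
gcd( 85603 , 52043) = 1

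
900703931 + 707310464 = 1608014395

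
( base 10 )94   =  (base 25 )3J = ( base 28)3a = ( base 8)136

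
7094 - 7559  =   - 465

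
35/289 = 35/289 = 0.12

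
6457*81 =523017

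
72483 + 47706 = 120189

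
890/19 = 46 + 16/19 = 46.84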